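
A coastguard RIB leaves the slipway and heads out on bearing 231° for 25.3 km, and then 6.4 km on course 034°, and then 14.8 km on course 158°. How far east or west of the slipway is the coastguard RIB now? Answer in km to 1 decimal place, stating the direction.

Leg 1 (231°, 25.3 km): east 25.3 sin 231° = -19.66, north 25.3 cos 231° = -15.92
Leg 2 (034°, 6.4 km): east 6.4 sin 34° = 3.58, north 6.4 cos 34° = 5.31
Leg 3 (158°, 14.8 km): east 14.8 sin 158° = 5.54, north 14.8 cos 158° = -13.72
Net east component: -10.54 km.

10.5 km west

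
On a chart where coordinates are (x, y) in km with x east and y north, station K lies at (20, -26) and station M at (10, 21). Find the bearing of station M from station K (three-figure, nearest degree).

348°

Δeast = 10 − 20 = -10.00; Δnorth = 21 − -26 = 47.00.
Bearing = atan2(Δeast, Δnorth) mod 360° = 347.99° ≈ 348°.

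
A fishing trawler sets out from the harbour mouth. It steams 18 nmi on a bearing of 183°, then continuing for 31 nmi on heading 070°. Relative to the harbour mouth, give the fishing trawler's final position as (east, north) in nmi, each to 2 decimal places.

Leg 1 (183°, 18 nmi): east 18 sin 183° = -0.94, north 18 cos 183° = -17.98
Leg 2 (070°, 31 nmi): east 31 sin 70° = 29.13, north 31 cos 70° = 10.60
Summing: 28.19 nmi east, -7.37 nmi north → (28.19, -7.37).

(28.19, -7.37)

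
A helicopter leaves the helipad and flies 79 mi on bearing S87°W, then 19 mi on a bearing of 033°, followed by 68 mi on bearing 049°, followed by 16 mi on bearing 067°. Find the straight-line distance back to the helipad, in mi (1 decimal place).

62.7 mi

Leg 1 (S87°W, 79 mi): east 79 sin 267° = -78.89, north 79 cos 267° = -4.13
Leg 2 (033°, 19 mi): east 19 sin 33° = 10.35, north 19 cos 33° = 15.93
Leg 3 (049°, 68 mi): east 68 sin 49° = 51.32, north 68 cos 49° = 44.61
Leg 4 (067°, 16 mi): east 16 sin 67° = 14.73, north 16 cos 67° = 6.25
Net: -2.50 east, 62.66 north. Distance = √((-2.50)² + (62.66)²) = 62.714 mi.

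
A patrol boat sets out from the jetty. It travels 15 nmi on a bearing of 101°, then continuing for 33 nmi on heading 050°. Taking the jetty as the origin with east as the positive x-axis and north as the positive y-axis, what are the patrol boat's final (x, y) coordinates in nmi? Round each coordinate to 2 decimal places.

(40.00, 18.35)

Leg 1 (101°, 15 nmi): east 15 sin 101° = 14.72, north 15 cos 101° = -2.86
Leg 2 (050°, 33 nmi): east 33 sin 50° = 25.28, north 33 cos 50° = 21.21
Summing: 40.00 nmi east, 18.35 nmi north → (40.00, 18.35).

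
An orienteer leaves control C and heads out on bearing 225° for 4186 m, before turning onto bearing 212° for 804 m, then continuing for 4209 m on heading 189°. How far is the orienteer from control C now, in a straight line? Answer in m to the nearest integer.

Leg 1 (225°, 4186 m): east 4186 sin 225° = -2959.95, north 4186 cos 225° = -2959.95
Leg 2 (212°, 804 m): east 804 sin 212° = -426.06, north 804 cos 212° = -681.83
Leg 3 (189°, 4209 m): east 4209 sin 189° = -658.43, north 4209 cos 189° = -4157.18
Net: -4044.44 east, -7798.96 north. Distance = √((-4044.44)² + (-7798.96)²) = 8785.286 m.

8785 m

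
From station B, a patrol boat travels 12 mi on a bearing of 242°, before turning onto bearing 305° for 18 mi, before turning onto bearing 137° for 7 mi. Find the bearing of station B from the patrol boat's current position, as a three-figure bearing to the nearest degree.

089°

Leg 1 (242°, 12 mi): east 12 sin 242° = -10.60, north 12 cos 242° = -5.63
Leg 2 (305°, 18 mi): east 18 sin 305° = -14.74, north 18 cos 305° = 10.32
Leg 3 (137°, 7 mi): east 7 sin 137° = 4.77, north 7 cos 137° = -5.12
Net displacement: -20.57 east, -0.43 north. Direction back to start is (20.57, 0.43): bearing = atan2(20.57, 0.43) mod 360° = 88.81° ≈ 089°.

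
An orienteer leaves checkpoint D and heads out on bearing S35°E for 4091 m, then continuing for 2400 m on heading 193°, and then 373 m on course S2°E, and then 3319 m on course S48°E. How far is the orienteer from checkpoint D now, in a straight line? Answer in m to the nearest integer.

Leg 1 (S35°E, 4091 m): east 4091 sin 145° = 2346.50, north 4091 cos 145° = -3351.15
Leg 2 (193°, 2400 m): east 2400 sin 193° = -539.88, north 2400 cos 193° = -2338.49
Leg 3 (S2°E, 373 m): east 373 sin 178° = 13.02, north 373 cos 178° = -372.77
Leg 4 (S48°E, 3319 m): east 3319 sin 132° = 2466.50, north 3319 cos 132° = -2220.84
Net: 4286.13 east, -8283.26 north. Distance = √((4286.13)² + (-8283.26)²) = 9326.483 m.

9326 m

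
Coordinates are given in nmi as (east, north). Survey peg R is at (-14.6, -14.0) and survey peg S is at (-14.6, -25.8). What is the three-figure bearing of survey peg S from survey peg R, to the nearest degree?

180°

Δeast = -14.6 − -14.6 = 0.00; Δnorth = -25.8 − -14.0 = -11.80.
Bearing = atan2(Δeast, Δnorth) mod 360° = 180.00° ≈ 180°.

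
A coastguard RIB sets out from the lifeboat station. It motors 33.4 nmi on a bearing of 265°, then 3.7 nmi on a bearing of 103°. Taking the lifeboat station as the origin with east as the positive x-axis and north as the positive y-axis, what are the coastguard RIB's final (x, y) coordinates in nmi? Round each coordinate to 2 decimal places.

(-29.67, -3.74)

Leg 1 (265°, 33.4 nmi): east 33.4 sin 265° = -33.27, north 33.4 cos 265° = -2.91
Leg 2 (103°, 3.7 nmi): east 3.7 sin 103° = 3.61, north 3.7 cos 103° = -0.83
Summing: -29.67 nmi east, -3.74 nmi north → (-29.67, -3.74).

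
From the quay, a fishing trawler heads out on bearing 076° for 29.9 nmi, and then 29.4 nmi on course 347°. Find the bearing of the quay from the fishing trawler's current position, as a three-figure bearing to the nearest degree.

212°

Leg 1 (076°, 29.9 nmi): east 29.9 sin 76° = 29.01, north 29.9 cos 76° = 7.23
Leg 2 (347°, 29.4 nmi): east 29.4 sin 347° = -6.61, north 29.4 cos 347° = 28.65
Net displacement: 22.40 east, 35.88 north. Direction back to start is (-22.40, -35.88): bearing = atan2(-22.40, -35.88) mod 360° = 211.97° ≈ 212°.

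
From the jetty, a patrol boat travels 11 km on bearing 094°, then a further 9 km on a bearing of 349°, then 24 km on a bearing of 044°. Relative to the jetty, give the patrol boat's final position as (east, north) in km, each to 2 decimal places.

Leg 1 (094°, 11 km): east 11 sin 94° = 10.97, north 11 cos 94° = -0.77
Leg 2 (349°, 9 km): east 9 sin 349° = -1.72, north 9 cos 349° = 8.83
Leg 3 (044°, 24 km): east 24 sin 44° = 16.67, north 24 cos 44° = 17.26
Summing: 25.93 km east, 25.33 km north → (25.93, 25.33).

(25.93, 25.33)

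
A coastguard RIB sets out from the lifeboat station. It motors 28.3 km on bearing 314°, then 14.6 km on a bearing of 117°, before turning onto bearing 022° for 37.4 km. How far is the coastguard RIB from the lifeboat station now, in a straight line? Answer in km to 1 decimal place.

Leg 1 (314°, 28.3 km): east 28.3 sin 314° = -20.36, north 28.3 cos 314° = 19.66
Leg 2 (117°, 14.6 km): east 14.6 sin 117° = 13.01, north 14.6 cos 117° = -6.63
Leg 3 (022°, 37.4 km): east 37.4 sin 22° = 14.01, north 37.4 cos 22° = 34.68
Net: 6.66 east, 47.71 north. Distance = √((6.66)² + (47.71)²) = 48.170 km.

48.2 km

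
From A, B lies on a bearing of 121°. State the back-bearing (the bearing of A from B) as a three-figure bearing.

301°

Back-bearing = 121° + 180° = 301°.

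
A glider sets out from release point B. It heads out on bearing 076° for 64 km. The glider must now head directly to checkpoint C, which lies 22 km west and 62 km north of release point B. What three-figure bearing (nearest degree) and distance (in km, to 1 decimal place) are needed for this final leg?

Leg 1 (076°, 64 km): east 64 sin 76° = 62.10, north 64 cos 76° = 15.48
Current position: (62.10, 15.48). Target: (-22, 62). Remaining: Δeast = -84.10, Δnorth = 46.52.
Bearing = atan2(-84.10, 46.52) mod 360° = 298.95°; distance = √((-84.10)² + (46.52)²) = 96.107 km.

299°, 96.1 km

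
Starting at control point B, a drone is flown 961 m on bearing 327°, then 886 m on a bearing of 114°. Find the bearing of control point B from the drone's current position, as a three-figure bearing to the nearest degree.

Leg 1 (327°, 961 m): east 961 sin 327° = -523.40, north 961 cos 327° = 805.96
Leg 2 (114°, 886 m): east 886 sin 114° = 809.40, north 886 cos 114° = -360.37
Net displacement: 286.00 east, 445.59 north. Direction back to start is (-286.00, -445.59): bearing = atan2(-286.00, -445.59) mod 360° = 212.69° ≈ 213°.

213°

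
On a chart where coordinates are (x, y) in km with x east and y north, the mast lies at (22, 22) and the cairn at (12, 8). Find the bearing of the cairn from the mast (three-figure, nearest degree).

Δeast = 12 − 22 = -10.00; Δnorth = 8 − 22 = -14.00.
Bearing = atan2(Δeast, Δnorth) mod 360° = 215.54° ≈ 216°.

216°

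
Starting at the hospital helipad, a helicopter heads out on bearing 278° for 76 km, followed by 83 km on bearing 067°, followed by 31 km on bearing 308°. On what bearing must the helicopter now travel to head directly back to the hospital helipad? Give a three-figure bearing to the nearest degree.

159°

Leg 1 (278°, 76 km): east 76 sin 278° = -75.26, north 76 cos 278° = 10.58
Leg 2 (067°, 83 km): east 83 sin 67° = 76.40, north 83 cos 67° = 32.43
Leg 3 (308°, 31 km): east 31 sin 308° = -24.43, north 31 cos 308° = 19.09
Net displacement: -23.29 east, 62.09 north. Direction back to start is (23.29, -62.09): bearing = atan2(23.29, -62.09) mod 360° = 159.44° ≈ 159°.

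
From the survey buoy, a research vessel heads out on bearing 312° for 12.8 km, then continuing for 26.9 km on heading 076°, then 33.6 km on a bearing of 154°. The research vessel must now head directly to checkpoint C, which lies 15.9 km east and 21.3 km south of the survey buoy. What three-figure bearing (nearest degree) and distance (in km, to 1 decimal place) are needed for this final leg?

Leg 1 (312°, 12.8 km): east 12.8 sin 312° = -9.51, north 12.8 cos 312° = 8.56
Leg 2 (076°, 26.9 km): east 26.9 sin 76° = 26.10, north 26.9 cos 76° = 6.51
Leg 3 (154°, 33.6 km): east 33.6 sin 154° = 14.73, north 33.6 cos 154° = -30.20
Current position: (31.32, -15.13). Target: (15.9, -21.3). Remaining: Δeast = -15.42, Δnorth = -6.17.
Bearing = atan2(-15.42, -6.17) mod 360° = 248.18°; distance = √((-15.42)² + (-6.17)²) = 16.608 km.

248°, 16.6 km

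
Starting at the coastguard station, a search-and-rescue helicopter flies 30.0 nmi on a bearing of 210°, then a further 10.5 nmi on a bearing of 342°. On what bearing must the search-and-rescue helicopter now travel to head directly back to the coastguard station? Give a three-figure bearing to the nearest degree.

049°

Leg 1 (210°, 30.0 nmi): east 30.0 sin 210° = -15.00, north 30.0 cos 210° = -25.98
Leg 2 (342°, 10.5 nmi): east 10.5 sin 342° = -3.24, north 10.5 cos 342° = 9.99
Net displacement: -18.24 east, -15.99 north. Direction back to start is (18.24, 15.99): bearing = atan2(18.24, 15.99) mod 360° = 48.76° ≈ 049°.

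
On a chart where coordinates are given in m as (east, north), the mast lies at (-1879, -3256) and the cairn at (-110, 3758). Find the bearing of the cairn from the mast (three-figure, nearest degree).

014°

Δeast = -110 − -1879 = 1769.00; Δnorth = 3758 − -3256 = 7014.00.
Bearing = atan2(Δeast, Δnorth) mod 360° = 14.16° ≈ 014°.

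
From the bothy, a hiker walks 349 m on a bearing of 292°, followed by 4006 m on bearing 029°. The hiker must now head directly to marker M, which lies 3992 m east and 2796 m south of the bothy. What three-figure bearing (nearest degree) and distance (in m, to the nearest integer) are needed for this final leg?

160°, 6854 m

Leg 1 (292°, 349 m): east 349 sin 292° = -323.59, north 349 cos 292° = 130.74
Leg 2 (029°, 4006 m): east 4006 sin 29° = 1942.15, north 4006 cos 29° = 3503.73
Current position: (1618.56, 3634.46). Target: (3992, -2796). Remaining: Δeast = 2373.44, Δnorth = -6430.46.
Bearing = atan2(2373.44, -6430.46) mod 360° = 159.74°; distance = √((2373.44)² + (-6430.46)²) = 6854.494 m.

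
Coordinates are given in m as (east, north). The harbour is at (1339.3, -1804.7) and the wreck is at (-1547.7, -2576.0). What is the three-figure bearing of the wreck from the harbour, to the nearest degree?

Δeast = -1547.7 − 1339.3 = -2887.00; Δnorth = -2576.0 − -1804.7 = -771.30.
Bearing = atan2(Δeast, Δnorth) mod 360° = 255.04° ≈ 255°.

255°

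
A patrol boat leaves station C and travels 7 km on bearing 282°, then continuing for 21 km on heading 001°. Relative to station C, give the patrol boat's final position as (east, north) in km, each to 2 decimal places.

Leg 1 (282°, 7 km): east 7 sin 282° = -6.85, north 7 cos 282° = 1.46
Leg 2 (001°, 21 km): east 21 sin 1° = 0.37, north 21 cos 1° = 21.00
Summing: -6.48 km east, 22.45 km north → (-6.48, 22.45).

(-6.48, 22.45)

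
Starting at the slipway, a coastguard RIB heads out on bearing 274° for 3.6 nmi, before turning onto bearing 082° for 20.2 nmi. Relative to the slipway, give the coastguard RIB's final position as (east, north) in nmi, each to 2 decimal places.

(16.41, 3.06)

Leg 1 (274°, 3.6 nmi): east 3.6 sin 274° = -3.59, north 3.6 cos 274° = 0.25
Leg 2 (082°, 20.2 nmi): east 20.2 sin 82° = 20.00, north 20.2 cos 82° = 2.81
Summing: 16.41 nmi east, 3.06 nmi north → (16.41, 3.06).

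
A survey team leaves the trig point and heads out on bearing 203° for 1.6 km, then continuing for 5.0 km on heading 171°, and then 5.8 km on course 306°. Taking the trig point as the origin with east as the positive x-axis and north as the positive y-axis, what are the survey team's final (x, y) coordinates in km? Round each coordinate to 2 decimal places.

Leg 1 (203°, 1.6 km): east 1.6 sin 203° = -0.63, north 1.6 cos 203° = -1.47
Leg 2 (171°, 5.0 km): east 5.0 sin 171° = 0.78, north 5.0 cos 171° = -4.94
Leg 3 (306°, 5.8 km): east 5.8 sin 306° = -4.69, north 5.8 cos 306° = 3.41
Summing: -4.54 km east, -3.00 km north → (-4.54, -3.00).

(-4.54, -3.00)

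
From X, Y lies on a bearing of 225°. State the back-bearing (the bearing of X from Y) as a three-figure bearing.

Back-bearing = 225° − 180° = 045°.

045°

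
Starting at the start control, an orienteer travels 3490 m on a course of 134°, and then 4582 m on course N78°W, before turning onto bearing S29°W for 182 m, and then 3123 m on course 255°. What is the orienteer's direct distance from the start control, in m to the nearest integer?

5632 m

Leg 1 (134°, 3490 m): east 3490 sin 134° = 2510.50, north 3490 cos 134° = -2424.36
Leg 2 (N78°W, 4582 m): east 4582 sin 282° = -4481.87, north 4582 cos 282° = 952.65
Leg 3 (S29°W, 182 m): east 182 sin 209° = -88.24, north 182 cos 209° = -159.18
Leg 4 (255°, 3123 m): east 3123 sin 255° = -3016.59, north 3123 cos 255° = -808.29
Net: -5076.20 east, -2439.18 north. Distance = √((-5076.20)² + (-2439.18)²) = 5631.819 m.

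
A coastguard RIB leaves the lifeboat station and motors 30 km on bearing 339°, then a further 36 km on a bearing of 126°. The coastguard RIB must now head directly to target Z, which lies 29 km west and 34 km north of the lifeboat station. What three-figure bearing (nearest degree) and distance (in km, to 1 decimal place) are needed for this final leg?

Leg 1 (339°, 30 km): east 30 sin 339° = -10.75, north 30 cos 339° = 28.01
Leg 2 (126°, 36 km): east 36 sin 126° = 29.12, north 36 cos 126° = -21.16
Current position: (18.37, 6.85). Target: (-29, 34). Remaining: Δeast = -47.37, Δnorth = 27.15.
Bearing = atan2(-47.37, 27.15) mod 360° = 299.82°; distance = √((-47.37)² + (27.15)²) = 54.603 km.

300°, 54.6 km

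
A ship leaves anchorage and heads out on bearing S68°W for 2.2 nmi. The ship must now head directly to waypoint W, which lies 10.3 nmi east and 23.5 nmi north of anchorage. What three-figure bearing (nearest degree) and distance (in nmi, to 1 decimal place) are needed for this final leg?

027°, 27.3 nmi

Leg 1 (S68°W, 2.2 nmi): east 2.2 sin 248° = -2.04, north 2.2 cos 248° = -0.82
Current position: (-2.04, -0.82). Target: (10.3, 23.5). Remaining: Δeast = 12.34, Δnorth = 24.32.
Bearing = atan2(12.34, 24.32) mod 360° = 26.90°; distance = √((12.34)² + (24.32)²) = 27.275 nmi.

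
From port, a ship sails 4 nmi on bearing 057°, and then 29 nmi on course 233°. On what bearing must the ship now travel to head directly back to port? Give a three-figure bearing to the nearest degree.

Leg 1 (057°, 4 nmi): east 4 sin 57° = 3.35, north 4 cos 57° = 2.18
Leg 2 (233°, 29 nmi): east 29 sin 233° = -23.16, north 29 cos 233° = -17.45
Net displacement: -19.81 east, -15.27 north. Direction back to start is (19.81, 15.27): bearing = atan2(19.81, 15.27) mod 360° = 52.36° ≈ 052°.

052°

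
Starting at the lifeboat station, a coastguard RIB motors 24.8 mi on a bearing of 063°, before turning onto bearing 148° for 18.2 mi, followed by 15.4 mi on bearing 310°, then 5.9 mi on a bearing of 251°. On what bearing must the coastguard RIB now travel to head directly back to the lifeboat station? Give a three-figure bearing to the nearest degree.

255°

Leg 1 (063°, 24.8 mi): east 24.8 sin 63° = 22.10, north 24.8 cos 63° = 11.26
Leg 2 (148°, 18.2 mi): east 18.2 sin 148° = 9.64, north 18.2 cos 148° = -15.43
Leg 3 (310°, 15.4 mi): east 15.4 sin 310° = -11.80, north 15.4 cos 310° = 9.90
Leg 4 (251°, 5.9 mi): east 5.9 sin 251° = -5.58, north 5.9 cos 251° = -1.92
Net displacement: 14.37 east, 3.80 north. Direction back to start is (-14.37, -3.80): bearing = atan2(-14.37, -3.80) mod 360° = 255.17° ≈ 255°.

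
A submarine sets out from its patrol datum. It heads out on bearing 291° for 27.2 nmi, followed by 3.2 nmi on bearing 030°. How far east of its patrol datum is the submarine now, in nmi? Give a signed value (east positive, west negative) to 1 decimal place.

Leg 1 (291°, 27.2 nmi): east 27.2 sin 291° = -25.39, north 27.2 cos 291° = 9.75
Leg 2 (030°, 3.2 nmi): east 3.2 sin 30° = 1.60, north 3.2 cos 30° = 2.77
Net east component: -23.79 nmi.

-23.8 nmi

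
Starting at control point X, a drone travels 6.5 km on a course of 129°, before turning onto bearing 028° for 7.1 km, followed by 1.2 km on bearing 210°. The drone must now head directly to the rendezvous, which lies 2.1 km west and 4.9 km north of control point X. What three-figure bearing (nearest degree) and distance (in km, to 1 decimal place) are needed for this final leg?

291°, 10.6 km

Leg 1 (129°, 6.5 km): east 6.5 sin 129° = 5.05, north 6.5 cos 129° = -4.09
Leg 2 (028°, 7.1 km): east 7.1 sin 28° = 3.33, north 7.1 cos 28° = 6.27
Leg 3 (210°, 1.2 km): east 1.2 sin 210° = -0.60, north 1.2 cos 210° = -1.04
Current position: (7.78, 1.14). Target: (-2.1, 4.9). Remaining: Δeast = -9.88, Δnorth = 3.76.
Bearing = atan2(-9.88, 3.76) mod 360° = 290.83°; distance = √((-9.88)² + (3.76)²) = 10.576 km.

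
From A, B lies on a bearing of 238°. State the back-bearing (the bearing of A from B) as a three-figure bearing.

Back-bearing = 238° − 180° = 058°.

058°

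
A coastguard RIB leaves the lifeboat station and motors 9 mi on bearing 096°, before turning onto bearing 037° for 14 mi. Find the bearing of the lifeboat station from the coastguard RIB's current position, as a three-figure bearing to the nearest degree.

239°

Leg 1 (096°, 9 mi): east 9 sin 96° = 8.95, north 9 cos 96° = -0.94
Leg 2 (037°, 14 mi): east 14 sin 37° = 8.43, north 14 cos 37° = 11.18
Net displacement: 17.38 east, 10.24 north. Direction back to start is (-17.38, -10.24): bearing = atan2(-17.38, -10.24) mod 360° = 239.49° ≈ 239°.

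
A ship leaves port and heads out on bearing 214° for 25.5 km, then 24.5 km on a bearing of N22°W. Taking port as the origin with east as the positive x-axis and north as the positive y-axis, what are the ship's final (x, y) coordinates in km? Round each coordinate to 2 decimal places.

(-23.44, 1.58)

Leg 1 (214°, 25.5 km): east 25.5 sin 214° = -14.26, north 25.5 cos 214° = -21.14
Leg 2 (N22°W, 24.5 km): east 24.5 sin 338° = -9.18, north 24.5 cos 338° = 22.72
Summing: -23.44 km east, 1.58 km north → (-23.44, 1.58).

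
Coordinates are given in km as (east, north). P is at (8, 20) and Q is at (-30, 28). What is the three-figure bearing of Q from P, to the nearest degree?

Δeast = -30 − 8 = -38.00; Δnorth = 28 − 20 = 8.00.
Bearing = atan2(Δeast, Δnorth) mod 360° = 281.89° ≈ 282°.

282°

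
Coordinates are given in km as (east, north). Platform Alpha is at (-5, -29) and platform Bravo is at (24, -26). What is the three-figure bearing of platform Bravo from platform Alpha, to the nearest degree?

Δeast = 24 − -5 = 29.00; Δnorth = -26 − -29 = 3.00.
Bearing = atan2(Δeast, Δnorth) mod 360° = 84.09° ≈ 084°.

084°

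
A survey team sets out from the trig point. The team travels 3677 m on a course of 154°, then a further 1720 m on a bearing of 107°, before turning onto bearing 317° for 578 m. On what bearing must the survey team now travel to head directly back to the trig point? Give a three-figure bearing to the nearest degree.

320°

Leg 1 (154°, 3677 m): east 3677 sin 154° = 1611.89, north 3677 cos 154° = -3304.87
Leg 2 (107°, 1720 m): east 1720 sin 107° = 1644.84, north 1720 cos 107° = -502.88
Leg 3 (317°, 578 m): east 578 sin 317° = -394.20, north 578 cos 317° = 422.72
Net displacement: 2862.54 east, -3385.02 north. Direction back to start is (-2862.54, 3385.02): bearing = atan2(-2862.54, 3385.02) mod 360° = 319.78° ≈ 320°.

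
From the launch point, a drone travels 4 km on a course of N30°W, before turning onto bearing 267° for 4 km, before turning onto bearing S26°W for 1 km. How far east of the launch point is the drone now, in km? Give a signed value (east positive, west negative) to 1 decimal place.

Leg 1 (N30°W, 4 km): east 4 sin 330° = -2.00, north 4 cos 330° = 3.46
Leg 2 (267°, 4 km): east 4 sin 267° = -3.99, north 4 cos 267° = -0.21
Leg 3 (S26°W, 1 km): east 1 sin 206° = -0.44, north 1 cos 206° = -0.90
Net east component: -6.43 km.

-6.4 km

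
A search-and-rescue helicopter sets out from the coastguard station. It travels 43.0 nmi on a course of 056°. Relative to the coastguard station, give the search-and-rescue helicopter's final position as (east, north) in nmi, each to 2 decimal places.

(35.65, 24.05)

Leg 1 (056°, 43.0 nmi): east 43.0 sin 56° = 35.65, north 43.0 cos 56° = 24.05
Summing: 35.65 nmi east, 24.05 nmi north → (35.65, 24.05).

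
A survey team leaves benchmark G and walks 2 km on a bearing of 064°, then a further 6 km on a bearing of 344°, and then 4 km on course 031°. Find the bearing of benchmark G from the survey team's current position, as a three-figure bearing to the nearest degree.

192°

Leg 1 (064°, 2 km): east 2 sin 64° = 1.80, north 2 cos 64° = 0.88
Leg 2 (344°, 6 km): east 6 sin 344° = -1.65, north 6 cos 344° = 5.77
Leg 3 (031°, 4 km): east 4 sin 31° = 2.06, north 4 cos 31° = 3.43
Net displacement: 2.20 east, 10.07 north. Direction back to start is (-2.20, -10.07): bearing = atan2(-2.20, -10.07) mod 360° = 192.34° ≈ 192°.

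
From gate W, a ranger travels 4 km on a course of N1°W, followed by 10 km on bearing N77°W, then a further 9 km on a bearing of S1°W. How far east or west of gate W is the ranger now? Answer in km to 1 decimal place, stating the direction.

10.0 km west

Leg 1 (N1°W, 4 km): east 4 sin 359° = -0.07, north 4 cos 359° = 4.00
Leg 2 (N77°W, 10 km): east 10 sin 283° = -9.74, north 10 cos 283° = 2.25
Leg 3 (S1°W, 9 km): east 9 sin 181° = -0.16, north 9 cos 181° = -9.00
Net east component: -9.97 km.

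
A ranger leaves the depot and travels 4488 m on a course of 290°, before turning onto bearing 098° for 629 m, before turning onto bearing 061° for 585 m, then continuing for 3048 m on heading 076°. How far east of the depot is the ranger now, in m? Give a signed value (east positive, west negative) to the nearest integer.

-125 m

Leg 1 (290°, 4488 m): east 4488 sin 290° = -4217.34, north 4488 cos 290° = 1534.99
Leg 2 (098°, 629 m): east 629 sin 98° = 622.88, north 629 cos 98° = -87.54
Leg 3 (061°, 585 m): east 585 sin 61° = 511.65, north 585 cos 61° = 283.61
Leg 4 (076°, 3048 m): east 3048 sin 76° = 2957.46, north 3048 cos 76° = 737.38
Net east component: -125.35 m.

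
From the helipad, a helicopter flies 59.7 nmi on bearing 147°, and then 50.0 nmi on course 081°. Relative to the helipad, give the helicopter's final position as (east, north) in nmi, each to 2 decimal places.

(81.90, -42.25)

Leg 1 (147°, 59.7 nmi): east 59.7 sin 147° = 32.51, north 59.7 cos 147° = -50.07
Leg 2 (081°, 50.0 nmi): east 50.0 sin 81° = 49.38, north 50.0 cos 81° = 7.82
Summing: 81.90 nmi east, -42.25 nmi north → (81.90, -42.25).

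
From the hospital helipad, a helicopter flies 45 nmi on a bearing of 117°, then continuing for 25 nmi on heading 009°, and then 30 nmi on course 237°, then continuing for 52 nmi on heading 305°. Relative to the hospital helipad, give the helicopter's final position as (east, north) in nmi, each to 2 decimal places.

Leg 1 (117°, 45 nmi): east 45 sin 117° = 40.10, north 45 cos 117° = -20.43
Leg 2 (009°, 25 nmi): east 25 sin 9° = 3.91, north 25 cos 9° = 24.69
Leg 3 (237°, 30 nmi): east 30 sin 237° = -25.16, north 30 cos 237° = -16.34
Leg 4 (305°, 52 nmi): east 52 sin 305° = -42.60, north 52 cos 305° = 29.83
Summing: -23.75 nmi east, 17.75 nmi north → (-23.75, 17.75).

(-23.75, 17.75)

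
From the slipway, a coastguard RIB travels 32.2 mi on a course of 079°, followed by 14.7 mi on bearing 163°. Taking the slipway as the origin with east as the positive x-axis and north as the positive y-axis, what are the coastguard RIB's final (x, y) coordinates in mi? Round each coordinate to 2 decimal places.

(35.91, -7.91)

Leg 1 (079°, 32.2 mi): east 32.2 sin 79° = 31.61, north 32.2 cos 79° = 6.14
Leg 2 (163°, 14.7 mi): east 14.7 sin 163° = 4.30, north 14.7 cos 163° = -14.06
Summing: 35.91 mi east, -7.91 mi north → (35.91, -7.91).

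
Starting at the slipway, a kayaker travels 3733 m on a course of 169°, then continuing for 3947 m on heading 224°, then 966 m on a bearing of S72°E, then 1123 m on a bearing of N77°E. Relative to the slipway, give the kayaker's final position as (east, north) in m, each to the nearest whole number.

Leg 1 (169°, 3733 m): east 3733 sin 169° = 712.29, north 3733 cos 169° = -3664.41
Leg 2 (224°, 3947 m): east 3947 sin 224° = -2741.82, north 3947 cos 224° = -2839.23
Leg 3 (S72°E, 966 m): east 966 sin 108° = 918.72, north 966 cos 108° = -298.51
Leg 4 (N77°E, 1123 m): east 1123 sin 77° = 1094.22, north 1123 cos 77° = 252.62
Summing: -16.59 m east, -6549.54 m north → (-17, -6550).

(-17, -6550)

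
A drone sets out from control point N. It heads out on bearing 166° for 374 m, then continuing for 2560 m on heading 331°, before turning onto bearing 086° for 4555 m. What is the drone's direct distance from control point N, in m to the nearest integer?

Leg 1 (166°, 374 m): east 374 sin 166° = 90.48, north 374 cos 166° = -362.89
Leg 2 (331°, 2560 m): east 2560 sin 331° = -1241.11, north 2560 cos 331° = 2239.03
Leg 3 (086°, 4555 m): east 4555 sin 86° = 4543.90, north 4555 cos 86° = 317.74
Net: 3393.27 east, 2193.88 north. Distance = √((3393.27)² + (2193.88)²) = 4040.715 m.

4041 m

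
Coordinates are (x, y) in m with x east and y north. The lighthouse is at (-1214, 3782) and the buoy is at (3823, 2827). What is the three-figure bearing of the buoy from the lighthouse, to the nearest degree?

101°

Δeast = 3823 − -1214 = 5037.00; Δnorth = 2827 − 3782 = -955.00.
Bearing = atan2(Δeast, Δnorth) mod 360° = 100.74° ≈ 101°.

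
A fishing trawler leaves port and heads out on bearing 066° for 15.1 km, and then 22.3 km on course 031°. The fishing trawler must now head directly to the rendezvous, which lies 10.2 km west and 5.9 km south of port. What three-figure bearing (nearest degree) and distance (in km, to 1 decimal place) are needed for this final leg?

229°, 47.2 km

Leg 1 (066°, 15.1 km): east 15.1 sin 66° = 13.79, north 15.1 cos 66° = 6.14
Leg 2 (031°, 22.3 km): east 22.3 sin 31° = 11.49, north 22.3 cos 31° = 19.11
Current position: (25.28, 25.26). Target: (-10.2, -5.9). Remaining: Δeast = -35.48, Δnorth = -31.16.
Bearing = atan2(-35.48, -31.16) mod 360° = 228.71°; distance = √((-35.48)² + (-31.16)²) = 47.218 km.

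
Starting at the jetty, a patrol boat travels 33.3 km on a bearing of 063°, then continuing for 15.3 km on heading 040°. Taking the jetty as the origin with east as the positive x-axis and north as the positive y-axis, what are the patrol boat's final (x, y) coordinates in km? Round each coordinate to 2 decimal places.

(39.51, 26.84)

Leg 1 (063°, 33.3 km): east 33.3 sin 63° = 29.67, north 33.3 cos 63° = 15.12
Leg 2 (040°, 15.3 km): east 15.3 sin 40° = 9.83, north 15.3 cos 40° = 11.72
Summing: 39.51 km east, 26.84 km north → (39.51, 26.84).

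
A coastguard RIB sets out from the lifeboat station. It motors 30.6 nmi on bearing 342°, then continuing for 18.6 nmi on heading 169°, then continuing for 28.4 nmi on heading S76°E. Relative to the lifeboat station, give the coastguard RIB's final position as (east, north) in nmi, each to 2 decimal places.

Leg 1 (342°, 30.6 nmi): east 30.6 sin 342° = -9.46, north 30.6 cos 342° = 29.10
Leg 2 (169°, 18.6 nmi): east 18.6 sin 169° = 3.55, north 18.6 cos 169° = -18.26
Leg 3 (S76°E, 28.4 nmi): east 28.4 sin 104° = 27.56, north 28.4 cos 104° = -6.87
Summing: 21.65 nmi east, 3.97 nmi north → (21.65, 3.97).

(21.65, 3.97)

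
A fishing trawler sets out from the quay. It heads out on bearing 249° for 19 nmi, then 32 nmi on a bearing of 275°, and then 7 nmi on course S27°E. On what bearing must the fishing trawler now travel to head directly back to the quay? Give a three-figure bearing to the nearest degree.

Leg 1 (249°, 19 nmi): east 19 sin 249° = -17.74, north 19 cos 249° = -6.81
Leg 2 (275°, 32 nmi): east 32 sin 275° = -31.88, north 32 cos 275° = 2.79
Leg 3 (S27°E, 7 nmi): east 7 sin 153° = 3.18, north 7 cos 153° = -6.24
Net displacement: -46.44 east, -10.26 north. Direction back to start is (46.44, 10.26): bearing = atan2(46.44, 10.26) mod 360° = 77.54° ≈ 078°.

078°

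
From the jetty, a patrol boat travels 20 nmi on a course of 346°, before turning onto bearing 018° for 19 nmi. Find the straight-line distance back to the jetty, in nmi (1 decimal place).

Leg 1 (346°, 20 nmi): east 20 sin 346° = -4.84, north 20 cos 346° = 19.41
Leg 2 (018°, 19 nmi): east 19 sin 18° = 5.87, north 19 cos 18° = 18.07
Net: 1.03 east, 37.48 north. Distance = √((1.03)² + (37.48)²) = 37.490 nmi.

37.5 nmi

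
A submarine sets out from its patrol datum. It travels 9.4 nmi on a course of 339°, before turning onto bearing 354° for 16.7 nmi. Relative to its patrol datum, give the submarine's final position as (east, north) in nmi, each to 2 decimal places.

Leg 1 (339°, 9.4 nmi): east 9.4 sin 339° = -3.37, north 9.4 cos 339° = 8.78
Leg 2 (354°, 16.7 nmi): east 16.7 sin 354° = -1.75, north 16.7 cos 354° = 16.61
Summing: -5.11 nmi east, 25.38 nmi north → (-5.11, 25.38).

(-5.11, 25.38)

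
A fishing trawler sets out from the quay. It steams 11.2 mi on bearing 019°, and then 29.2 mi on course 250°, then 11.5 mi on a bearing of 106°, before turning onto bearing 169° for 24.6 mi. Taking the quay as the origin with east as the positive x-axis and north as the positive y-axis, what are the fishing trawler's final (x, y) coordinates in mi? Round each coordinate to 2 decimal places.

(-8.04, -26.72)

Leg 1 (019°, 11.2 mi): east 11.2 sin 19° = 3.65, north 11.2 cos 19° = 10.59
Leg 2 (250°, 29.2 mi): east 29.2 sin 250° = -27.44, north 29.2 cos 250° = -9.99
Leg 3 (106°, 11.5 mi): east 11.5 sin 106° = 11.05, north 11.5 cos 106° = -3.17
Leg 4 (169°, 24.6 mi): east 24.6 sin 169° = 4.69, north 24.6 cos 169° = -24.15
Summing: -8.04 mi east, -26.72 mi north → (-8.04, -26.72).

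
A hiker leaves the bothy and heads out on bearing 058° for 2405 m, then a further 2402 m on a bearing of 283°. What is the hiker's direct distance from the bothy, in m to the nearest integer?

Leg 1 (058°, 2405 m): east 2405 sin 58° = 2039.56, north 2405 cos 58° = 1274.46
Leg 2 (283°, 2402 m): east 2402 sin 283° = -2340.44, north 2402 cos 283° = 540.33
Net: -300.88 east, 1814.79 north. Distance = √((-300.88)² + (1814.79)²) = 1839.561 m.

1840 m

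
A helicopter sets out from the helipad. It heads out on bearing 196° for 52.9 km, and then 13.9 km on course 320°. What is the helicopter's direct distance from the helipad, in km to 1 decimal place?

Leg 1 (196°, 52.9 km): east 52.9 sin 196° = -14.58, north 52.9 cos 196° = -50.85
Leg 2 (320°, 13.9 km): east 13.9 sin 320° = -8.93, north 13.9 cos 320° = 10.65
Net: -23.52 east, -40.20 north. Distance = √((-23.52)² + (-40.20)²) = 46.575 km.

46.6 km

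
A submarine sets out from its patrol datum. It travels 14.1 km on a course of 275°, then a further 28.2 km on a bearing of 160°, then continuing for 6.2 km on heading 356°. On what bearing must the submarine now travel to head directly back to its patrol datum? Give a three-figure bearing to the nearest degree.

014°

Leg 1 (275°, 14.1 km): east 14.1 sin 275° = -14.05, north 14.1 cos 275° = 1.23
Leg 2 (160°, 28.2 km): east 28.2 sin 160° = 9.64, north 28.2 cos 160° = -26.50
Leg 3 (356°, 6.2 km): east 6.2 sin 356° = -0.43, north 6.2 cos 356° = 6.18
Net displacement: -4.83 east, -19.09 north. Direction back to start is (4.83, 19.09): bearing = atan2(4.83, 19.09) mod 360° = 14.21° ≈ 014°.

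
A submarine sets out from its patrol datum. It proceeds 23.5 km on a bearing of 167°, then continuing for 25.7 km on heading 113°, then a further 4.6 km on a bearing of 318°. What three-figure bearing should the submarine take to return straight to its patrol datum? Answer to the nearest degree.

Leg 1 (167°, 23.5 km): east 23.5 sin 167° = 5.29, north 23.5 cos 167° = -22.90
Leg 2 (113°, 25.7 km): east 25.7 sin 113° = 23.66, north 25.7 cos 113° = -10.04
Leg 3 (318°, 4.6 km): east 4.6 sin 318° = -3.08, north 4.6 cos 318° = 3.42
Net displacement: 25.87 east, -29.52 north. Direction back to start is (-25.87, 29.52): bearing = atan2(-25.87, 29.52) mod 360° = 318.78° ≈ 319°.

319°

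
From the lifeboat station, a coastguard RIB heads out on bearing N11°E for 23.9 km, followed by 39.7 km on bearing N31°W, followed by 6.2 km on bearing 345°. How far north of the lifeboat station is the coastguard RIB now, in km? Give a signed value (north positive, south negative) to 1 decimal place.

63.5 km

Leg 1 (N11°E, 23.9 km): east 23.9 sin 11° = 4.56, north 23.9 cos 11° = 23.46
Leg 2 (N31°W, 39.7 km): east 39.7 sin 329° = -20.45, north 39.7 cos 329° = 34.03
Leg 3 (345°, 6.2 km): east 6.2 sin 345° = -1.60, north 6.2 cos 345° = 5.99
Net north component: 63.48 km.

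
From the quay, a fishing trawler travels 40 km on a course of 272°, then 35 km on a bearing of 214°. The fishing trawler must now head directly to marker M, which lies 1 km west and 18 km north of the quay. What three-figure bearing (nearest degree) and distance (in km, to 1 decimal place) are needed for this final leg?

052°, 74.2 km

Leg 1 (272°, 40 km): east 40 sin 272° = -39.98, north 40 cos 272° = 1.40
Leg 2 (214°, 35 km): east 35 sin 214° = -19.57, north 35 cos 214° = -29.02
Current position: (-59.55, -27.62). Target: (-1, 18). Remaining: Δeast = 58.55, Δnorth = 45.62.
Bearing = atan2(58.55, 45.62) mod 360° = 52.07°; distance = √((58.55)² + (45.62)²) = 74.223 km.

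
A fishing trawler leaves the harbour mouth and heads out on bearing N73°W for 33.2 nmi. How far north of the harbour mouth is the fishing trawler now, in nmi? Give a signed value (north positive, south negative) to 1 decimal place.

Leg 1 (N73°W, 33.2 nmi): east 33.2 sin 287° = -31.75, north 33.2 cos 287° = 9.71
Net north component: 9.71 nmi.

9.7 nmi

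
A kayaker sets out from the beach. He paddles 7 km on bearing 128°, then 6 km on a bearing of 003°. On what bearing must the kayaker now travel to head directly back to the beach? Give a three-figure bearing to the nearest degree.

254°

Leg 1 (128°, 7 km): east 7 sin 128° = 5.52, north 7 cos 128° = -4.31
Leg 2 (003°, 6 km): east 6 sin 3° = 0.31, north 6 cos 3° = 5.99
Net displacement: 5.83 east, 1.68 north. Direction back to start is (-5.83, -1.68): bearing = atan2(-5.83, -1.68) mod 360° = 253.91° ≈ 254°.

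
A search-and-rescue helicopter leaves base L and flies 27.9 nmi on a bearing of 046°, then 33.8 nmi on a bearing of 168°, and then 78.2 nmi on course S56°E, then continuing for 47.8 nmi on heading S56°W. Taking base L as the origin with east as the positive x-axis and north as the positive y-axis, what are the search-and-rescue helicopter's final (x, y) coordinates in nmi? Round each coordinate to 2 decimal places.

(52.30, -84.14)

Leg 1 (046°, 27.9 nmi): east 27.9 sin 46° = 20.07, north 27.9 cos 46° = 19.38
Leg 2 (168°, 33.8 nmi): east 33.8 sin 168° = 7.03, north 33.8 cos 168° = -33.06
Leg 3 (S56°E, 78.2 nmi): east 78.2 sin 124° = 64.83, north 78.2 cos 124° = -43.73
Leg 4 (S56°W, 47.8 nmi): east 47.8 sin 236° = -39.63, north 47.8 cos 236° = -26.73
Summing: 52.30 nmi east, -84.14 nmi north → (52.30, -84.14).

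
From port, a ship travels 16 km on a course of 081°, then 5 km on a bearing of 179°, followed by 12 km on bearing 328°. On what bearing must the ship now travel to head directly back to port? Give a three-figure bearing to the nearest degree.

231°

Leg 1 (081°, 16 km): east 16 sin 81° = 15.80, north 16 cos 81° = 2.50
Leg 2 (179°, 5 km): east 5 sin 179° = 0.09, north 5 cos 179° = -5.00
Leg 3 (328°, 12 km): east 12 sin 328° = -6.36, north 12 cos 328° = 10.18
Net displacement: 9.53 east, 7.68 north. Direction back to start is (-9.53, -7.68): bearing = atan2(-9.53, -7.68) mod 360° = 231.14° ≈ 231°.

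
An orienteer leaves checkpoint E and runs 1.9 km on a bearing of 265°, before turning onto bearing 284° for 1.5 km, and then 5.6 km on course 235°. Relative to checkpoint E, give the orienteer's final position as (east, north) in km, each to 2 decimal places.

(-7.94, -3.01)

Leg 1 (265°, 1.9 km): east 1.9 sin 265° = -1.89, north 1.9 cos 265° = -0.17
Leg 2 (284°, 1.5 km): east 1.5 sin 284° = -1.46, north 1.5 cos 284° = 0.36
Leg 3 (235°, 5.6 km): east 5.6 sin 235° = -4.59, north 5.6 cos 235° = -3.21
Summing: -7.94 km east, -3.01 km north → (-7.94, -3.01).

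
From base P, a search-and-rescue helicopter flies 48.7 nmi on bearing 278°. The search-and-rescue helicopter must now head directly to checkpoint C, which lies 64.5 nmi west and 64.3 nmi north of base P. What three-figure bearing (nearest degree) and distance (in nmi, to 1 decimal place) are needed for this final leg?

344°, 59.8 nmi

Leg 1 (278°, 48.7 nmi): east 48.7 sin 278° = -48.23, north 48.7 cos 278° = 6.78
Current position: (-48.23, 6.78). Target: (-64.5, 64.3). Remaining: Δeast = -16.27, Δnorth = 57.52.
Bearing = atan2(-16.27, 57.52) mod 360° = 344.20°; distance = √((-16.27)² + (57.52)²) = 59.780 nmi.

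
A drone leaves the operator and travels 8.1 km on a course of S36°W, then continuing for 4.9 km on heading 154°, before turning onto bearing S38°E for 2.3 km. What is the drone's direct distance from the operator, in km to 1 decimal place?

Leg 1 (S36°W, 8.1 km): east 8.1 sin 216° = -4.76, north 8.1 cos 216° = -6.55
Leg 2 (154°, 4.9 km): east 4.9 sin 154° = 2.15, north 4.9 cos 154° = -4.40
Leg 3 (S38°E, 2.3 km): east 2.3 sin 142° = 1.42, north 2.3 cos 142° = -1.81
Net: -1.20 east, -12.77 north. Distance = √((-1.20)² + (-12.77)²) = 12.826 km.

12.8 km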